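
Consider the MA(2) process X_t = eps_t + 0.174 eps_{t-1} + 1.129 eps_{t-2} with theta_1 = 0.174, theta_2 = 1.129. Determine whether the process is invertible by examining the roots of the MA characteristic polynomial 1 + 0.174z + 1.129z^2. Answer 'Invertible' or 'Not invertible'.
\text{Not invertible}

The MA(q) characteristic polynomial is P(z) = 1 + 0.174z + 1.129z^2.
Invertibility requires all roots to lie outside the unit circle, i.e. |z| > 1 for every root.
Set 1 + (0.174) z + (1.129) z^2 = 0, i.e. a z^2 + b z + c = 0 with a = 1.129, b = 0.174, c = 1.
Discriminant D = b^2 - 4ac = (0.174)^2 - 4*(1.129)*1 = 0.030276 - (4.516) = -4.485724.
D < 0, so the roots are the complex-conjugate pair z = (-b +/- i sqrt(-D)) / (2a) = -0.0771 +/- 0.938i.
For a conjugate pair |z|^2 = z * conj(z) = (product of roots) = c/a = 1/(1.129) = 0.88574, so |z| = sqrt(0.88574) = 0.9411 for both roots.
Moduli of all roots: 0.9411, 0.9411.
All moduli strictly greater than 1? No.
Verdict: Not invertible.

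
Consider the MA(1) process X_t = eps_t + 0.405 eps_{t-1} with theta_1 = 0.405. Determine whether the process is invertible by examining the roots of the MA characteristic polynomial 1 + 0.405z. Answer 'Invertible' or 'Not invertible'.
\text{Invertible}

The MA(q) characteristic polynomial is P(z) = 1 + 0.405z.
Invertibility requires all roots to lie outside the unit circle, i.e. |z| > 1 for every root.
This is linear in z: 1 + (0.405) z = 0  =>  z = -1/(0.405) = -2.469136,  |z| = 2.469136.
Moduli of all roots: 2.4691.
All moduli strictly greater than 1? Yes.
Verdict: Invertible.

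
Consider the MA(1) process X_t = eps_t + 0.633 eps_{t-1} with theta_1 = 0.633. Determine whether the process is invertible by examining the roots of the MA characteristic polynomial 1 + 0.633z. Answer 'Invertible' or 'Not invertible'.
\text{Invertible}

The MA(q) characteristic polynomial is P(z) = 1 + 0.633z.
Invertibility requires all roots to lie outside the unit circle, i.e. |z| > 1 for every root.
This is linear in z: 1 + (0.633) z = 0  =>  z = -1/(0.633) = -1.579779,  |z| = 1.579779.
Moduli of all roots: 1.5798.
All moduli strictly greater than 1? Yes.
Verdict: Invertible.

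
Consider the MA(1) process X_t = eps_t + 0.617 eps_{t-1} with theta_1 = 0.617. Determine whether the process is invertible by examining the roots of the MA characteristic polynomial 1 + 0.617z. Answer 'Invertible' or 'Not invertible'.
\text{Invertible}

The MA(q) characteristic polynomial is P(z) = 1 + 0.617z.
Invertibility requires all roots to lie outside the unit circle, i.e. |z| > 1 for every root.
This is linear in z: 1 + (0.617) z = 0  =>  z = -1/(0.617) = -1.620746,  |z| = 1.620746.
Moduli of all roots: 1.6207.
All moduli strictly greater than 1? Yes.
Verdict: Invertible.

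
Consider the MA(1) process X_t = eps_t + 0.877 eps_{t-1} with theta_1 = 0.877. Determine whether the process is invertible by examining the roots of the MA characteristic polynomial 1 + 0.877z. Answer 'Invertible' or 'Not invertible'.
\text{Invertible}

The MA(q) characteristic polynomial is P(z) = 1 + 0.877z.
Invertibility requires all roots to lie outside the unit circle, i.e. |z| > 1 for every root.
This is linear in z: 1 + (0.877) z = 0  =>  z = -1/(0.877) = -1.140251,  |z| = 1.140251.
Moduli of all roots: 1.1403.
All moduli strictly greater than 1? Yes.
Verdict: Invertible.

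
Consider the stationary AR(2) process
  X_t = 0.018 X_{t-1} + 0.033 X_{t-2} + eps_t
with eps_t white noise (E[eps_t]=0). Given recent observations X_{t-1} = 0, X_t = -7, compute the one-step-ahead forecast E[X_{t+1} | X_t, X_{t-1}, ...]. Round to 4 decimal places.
E[X_{t+1} \mid \mathcal F_t] = -0.1260

For an AR(p) model X_t = c + sum_i phi_i X_{t-i} + eps_t, the
one-step-ahead conditional mean is
  E[X_{t+1} | X_t, ...] = c + sum_i phi_i X_{t+1-i}.
Substitute known values:
  E[X_{t+1} | ...] = (0.018) * (-7) + (0.033) * (0)
                   = -0.1260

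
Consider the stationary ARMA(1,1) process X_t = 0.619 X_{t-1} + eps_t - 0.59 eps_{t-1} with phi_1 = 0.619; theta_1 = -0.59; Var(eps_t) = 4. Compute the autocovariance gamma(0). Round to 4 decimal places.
\gamma(0) = 4.0055

Multiply the model equation by X_{t-k} and take expectations. With theta_0 = psi_0 = 1 and psi_j the MA(infinity) weights, this gives
  gamma(k) - sum_i phi_i gamma(k-i) = c_k,
  c_k = sigma^2 * sum_{j=k..q} theta_j psi_{j-k}   (c_k = 0 for k > q),
using gamma(-m) = gamma(m).
psi-weights needed (psi_j = theta_j + sum_i phi_i psi_{j-i}):
  psi_1 = theta_1 + phi_1 = -0.59 + (0.619) = 0.029
Right-hand sides:
  c_0 = sigma^2 (1 + theta_1 psi_1) = 4 * (1 + (-0.59)(0.029)) = 4 * 0.98289 = 3.93156
  c_1 = sigma^2 theta_1 = 4 * (-0.59) = -2.36
  c_2 = 0
Equations for k = 0 and k = 1 (AR order 1):
  gamma(0) = phi_1 gamma(1) + c_0
  gamma(1) = phi_1 gamma(0) + c_1
Substituting the second into the first: gamma(0) (1 - phi_1^2) = c_0 + phi_1 c_1, so
  gamma(0) = (c_0 + phi_1 c_1) / (1 - phi_1^2) = (3.93156 + (0.619)(-2.36)) / (1 - (0.619)^2) = 2.47072 / 0.616839 = 4.005454.
Therefore gamma(0) = 4.0055 (to 4 decimal places).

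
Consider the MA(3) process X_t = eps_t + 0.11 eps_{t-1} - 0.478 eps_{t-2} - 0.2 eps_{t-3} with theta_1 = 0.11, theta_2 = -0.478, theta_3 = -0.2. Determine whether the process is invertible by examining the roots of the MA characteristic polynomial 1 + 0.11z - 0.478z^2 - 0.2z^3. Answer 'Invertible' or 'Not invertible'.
\text{Invertible}

The MA(q) characteristic polynomial is P(z) = 1 + 0.11z - 0.478z^2 - 0.2z^3.
Invertibility requires all roots to lie outside the unit circle, i.e. |z| > 1 for every root.
Degree 3: look for a simple real root z0 first, then factor out (1 - z/z0) and solve the remaining quadratic.
Testing z0 = 1.25: P(1.25) = 1 + (0.11)(1.25) + (-0.478)(1.25)^2 + (-0.2)(1.25)^3
  = 1 + (0.1375) + (-0.746875) + (-0.390625) = 0.  So z_0 = 1.25 is a root, |z_0| = 1.25.
Divide out the factor (1 - 0.8 z) = (1 - z/z0) (since 1/z0 = 0.8):
  P(z) = (1 - 0.8 z)(1 + (0.91) z + (0.25) z^2)
  [check: z-coef 0.91 - (0.8) = 0.11; z^2-coef 0.25 - (0.8)(0.91) = -0.478; z^3-coef -(0.8)(0.25) = -0.2.]
Remaining roots from the quadratic factor 1 + (0.91) z + (0.25) z^2:
  Set 1 + (0.91) z + (0.25) z^2 = 0, i.e. a z^2 + b z + c = 0 with a = 0.25, b = 0.91, c = 1.
  Discriminant D = b^2 - 4ac = (0.91)^2 - 4*(0.25)*1 = 0.8281 - (1) = -0.1719.
  D < 0, so the roots are the complex-conjugate pair z = (-b +/- i sqrt(-D)) / (2a) = -1.82 +/- 0.8292i.
  For a conjugate pair |z|^2 = z * conj(z) = (product of roots) = c/a = 1/(0.25) = 4, so |z| = sqrt(4) = 2 for both roots.
Moduli of all roots: 1.2500, 2.0000, 2.0000.
All moduli strictly greater than 1? Yes.
Verdict: Invertible.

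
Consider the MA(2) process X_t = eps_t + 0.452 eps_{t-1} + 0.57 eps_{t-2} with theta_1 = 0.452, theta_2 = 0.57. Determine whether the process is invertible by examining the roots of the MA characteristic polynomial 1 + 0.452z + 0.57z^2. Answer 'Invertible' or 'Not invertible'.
\text{Invertible}

The MA(q) characteristic polynomial is P(z) = 1 + 0.452z + 0.57z^2.
Invertibility requires all roots to lie outside the unit circle, i.e. |z| > 1 for every root.
Set 1 + (0.452) z + (0.57) z^2 = 0, i.e. a z^2 + b z + c = 0 with a = 0.57, b = 0.452, c = 1.
Discriminant D = b^2 - 4ac = (0.452)^2 - 4*(0.57)*1 = 0.204304 - (2.28) = -2.075696.
D < 0, so the roots are the complex-conjugate pair z = (-b +/- i sqrt(-D)) / (2a) = -0.3965 +/- 1.2638i.
For a conjugate pair |z|^2 = z * conj(z) = (product of roots) = c/a = 1/(0.57) = 1.754386, so |z| = sqrt(1.754386) = 1.3245 for both roots.
Moduli of all roots: 1.3245, 1.3245.
All moduli strictly greater than 1? Yes.
Verdict: Invertible.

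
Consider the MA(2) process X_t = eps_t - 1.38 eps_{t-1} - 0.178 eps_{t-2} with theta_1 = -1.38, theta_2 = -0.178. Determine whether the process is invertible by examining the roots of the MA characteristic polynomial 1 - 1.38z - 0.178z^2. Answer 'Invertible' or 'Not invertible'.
\text{Not invertible}

The MA(q) characteristic polynomial is P(z) = 1 - 1.38z - 0.178z^2.
Invertibility requires all roots to lie outside the unit circle, i.e. |z| > 1 for every root.
Set 1 + (-1.38) z + (-0.178) z^2 = 0, i.e. a z^2 + b z + c = 0 with a = -0.178, b = -1.38, c = 1.
Discriminant D = b^2 - 4ac = (-1.38)^2 - 4*(-0.178)*1 = 1.9044 - (-0.712) = 2.6164.
D >= 0, so the roots are real: z = (-b +/- sqrt(D)) / (2a) = (1.38 +/- 1.617529) / (-0.356).
  z_1 = (1.38 + 1.617529) / (-0.356) = -8.42,   |z_1| = 8.42.
  z_2 = (1.38 - 1.617529) / (-0.356) = 0.6672,   |z_2| = 0.6672.
Moduli of all roots: 8.4200, 0.6672.
All moduli strictly greater than 1? No.
Verdict: Not invertible.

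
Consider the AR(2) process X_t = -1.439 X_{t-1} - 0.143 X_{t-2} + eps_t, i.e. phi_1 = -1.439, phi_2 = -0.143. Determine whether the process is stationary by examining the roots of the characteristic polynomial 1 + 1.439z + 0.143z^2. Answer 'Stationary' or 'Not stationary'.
\text{Not stationary}

The AR(p) characteristic polynomial is P(z) = 1 + 1.439z + 0.143z^2.
Stationarity requires all roots to lie outside the unit circle, i.e. |z| > 1 for every root.
Set 1 + (1.439) z + (0.143) z^2 = 0, i.e. a z^2 + b z + c = 0 with a = 0.143, b = 1.439, c = 1.
Discriminant D = b^2 - 4ac = (1.439)^2 - 4*(0.143)*1 = 2.070721 - (0.572) = 1.498721.
D >= 0, so the roots are real: z = (-b +/- sqrt(D)) / (2a) = (-1.439 +/- 1.224223) / (0.286).
  z_1 = (-1.439 + 1.224223) / (0.286) = -0.751,   |z_1| = 0.751.
  z_2 = (-1.439 - 1.224223) / (0.286) = -9.312,   |z_2| = 9.312.
Moduli of all roots: 0.7510, 9.3120.
All moduli strictly greater than 1? No.
Verdict: Not stationary.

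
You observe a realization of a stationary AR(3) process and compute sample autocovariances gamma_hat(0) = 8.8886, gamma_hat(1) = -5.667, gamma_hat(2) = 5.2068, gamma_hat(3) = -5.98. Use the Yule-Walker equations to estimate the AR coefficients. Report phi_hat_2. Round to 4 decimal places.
\hat\phi_{2} = 0.1210

The Yule-Walker equations for an AR(p) process read, in matrix form,
  Gamma_p phi = r_p,   with   (Gamma_p)_{ij} = gamma(|i - j|),
                       (r_p)_i = gamma(i),   i,j = 1..p.
Substitute the sample gammas (Toeplitz matrix and right-hand side of size 3):
  Gamma_p = [[8.8886, -5.667, 5.2068], [-5.667, 8.8886, -5.667], [5.2068, -5.667, 8.8886]]
  r_p     = [-5.667, 5.2068, -5.98]
Written out (R1..R3):
  (R1) 8.8886 phi_1 - 5.667 phi_2 + 5.2068 phi_3 = -5.667
  (R2) -5.667 phi_1 + 8.8886 phi_2 - 5.667 phi_3 = 5.2068
  (R3) 5.2068 phi_1 - 5.667 phi_2 + 8.8886 phi_3 = -5.98
Gaussian elimination:
  R2 <- R2 - (-5.667/8.8886) R1 = R2 - (-0.637558) R1:  5.275558 phi_2 - 2.347362 phi_3 = 1.593758
  R3 <- R3 - (5.2068/8.8886) R1 = R3 - (0.585784) R1:  -2.347362 phi_2 + 5.83854 phi_3 = -2.660362
  R3 <- R3 - (-2.347362/5.275558) R2 = R3 - (-0.44495) R2:  4.79408 phi_3 = -1.951219
Back-substitution:
  phi_hat_3 = -1.951219 / 4.79408 = -0.407006
  phi_hat_2 = (1.593758 - (-2.347362)(-0.407006)) / 5.275558 = 0.121005
  phi_hat_1 = (-5.667 - (-5.667)(0.121005) - (5.2068)(-0.407006)) / 8.8886 = -0.321993
So phi_hat = [-0.3220, 0.1210, -0.4070].
Therefore phi_hat_2 = 0.1210.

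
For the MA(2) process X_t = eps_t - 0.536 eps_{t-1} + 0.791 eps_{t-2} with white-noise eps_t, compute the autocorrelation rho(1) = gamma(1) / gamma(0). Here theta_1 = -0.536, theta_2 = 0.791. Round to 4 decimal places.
\rho(1) = -0.5018

For an MA(q) process with theta_0 = 1, the autocovariance is
  gamma(k) = sigma^2 * sum_{i=0..q-k} theta_i * theta_{i+k},
and rho(k) = gamma(k) / gamma(0). Sigma^2 cancels.
  numerator   = (1)*(-0.536) + (-0.536)*(0.791) = -0.959976.
  denominator = (1)^2 + (-0.536)^2 + (0.791)^2 = 1.912977.
  rho(1) = -0.959976 / 1.912977 = -0.5018.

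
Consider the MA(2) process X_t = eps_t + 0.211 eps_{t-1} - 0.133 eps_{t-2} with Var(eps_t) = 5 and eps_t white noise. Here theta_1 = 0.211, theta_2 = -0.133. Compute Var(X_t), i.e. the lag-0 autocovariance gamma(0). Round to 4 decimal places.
\gamma(0) = 5.3111

For an MA(q) process X_t = eps_t + sum_i theta_i eps_{t-i} with
Var(eps_t) = sigma^2, the variance is
  gamma(0) = sigma^2 * (1 + sum_i theta_i^2).
  sum_i theta_i^2 = (0.211)^2 + (-0.133)^2 = 0.044521 + 0.017689 = 0.06221.
  gamma(0) = 5 * (1 + 0.06221) = 5 * 1.06221 = 5.31105, which rounds to 5.3111.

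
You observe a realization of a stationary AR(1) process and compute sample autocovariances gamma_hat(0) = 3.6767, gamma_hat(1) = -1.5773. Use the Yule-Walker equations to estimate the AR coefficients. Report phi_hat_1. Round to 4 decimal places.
\hat\phi_{1} = -0.4290

The Yule-Walker equations for an AR(p) process read, in matrix form,
  Gamma_p phi = r_p,   with   (Gamma_p)_{ij} = gamma(|i - j|),
                       (r_p)_i = gamma(i),   i,j = 1..p.
Substitute the sample gammas (Toeplitz matrix and right-hand side of size 1):
  Gamma_p = [[3.6767]]
  r_p     = [-1.5773]
With p = 1 this is the single equation gamma(0) phi_1 = gamma(1):
  phi_hat_1 = gamma(1) / gamma(0) = -1.5773 / 3.6767 = -0.4290.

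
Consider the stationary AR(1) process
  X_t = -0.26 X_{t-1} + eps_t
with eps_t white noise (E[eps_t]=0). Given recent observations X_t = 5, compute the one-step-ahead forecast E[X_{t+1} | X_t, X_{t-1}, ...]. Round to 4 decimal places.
E[X_{t+1} \mid \mathcal F_t] = -1.3000

For an AR(p) model X_t = c + sum_i phi_i X_{t-i} + eps_t, the
one-step-ahead conditional mean is
  E[X_{t+1} | X_t, ...] = c + sum_i phi_i X_{t+1-i}.
Substitute known values:
  E[X_{t+1} | ...] = (-0.26) * (5)
                   = -1.3000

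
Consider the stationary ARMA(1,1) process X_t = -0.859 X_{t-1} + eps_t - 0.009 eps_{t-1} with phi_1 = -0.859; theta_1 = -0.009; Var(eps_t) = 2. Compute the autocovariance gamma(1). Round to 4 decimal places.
\gamma(1) = -6.6741

Multiply the model equation by X_{t-k} and take expectations. With theta_0 = psi_0 = 1 and psi_j the MA(infinity) weights, this gives
  gamma(k) - sum_i phi_i gamma(k-i) = c_k,
  c_k = sigma^2 * sum_{j=k..q} theta_j psi_{j-k}   (c_k = 0 for k > q),
using gamma(-m) = gamma(m).
psi-weights needed (psi_j = theta_j + sum_i phi_i psi_{j-i}):
  psi_1 = theta_1 + phi_1 = -0.009 + (-0.859) = -0.868
Right-hand sides:
  c_0 = sigma^2 (1 + theta_1 psi_1) = 2 * (1 + (-0.009)(-0.868)) = 2 * 1.007812 = 2.015624
  c_1 = sigma^2 theta_1 = 2 * (-0.009) = -0.018
  c_2 = 0
Equations for k = 0 and k = 1 (AR order 1):
  gamma(0) = phi_1 gamma(1) + c_0
  gamma(1) = phi_1 gamma(0) + c_1
Substituting the second into the first: gamma(0) (1 - phi_1^2) = c_0 + phi_1 c_1, so
  gamma(0) = (c_0 + phi_1 c_1) / (1 - phi_1^2) = (2.015624 + (-0.859)(-0.018)) / (1 - (-0.859)^2) = 2.031086 / 0.262119 = 7.748717.
  gamma(1) = phi_1 gamma(0) + c_1 = (-0.859)(7.748717) + (-0.018) = -6.674148.
Therefore gamma(1) = -6.6741 (to 4 decimal places).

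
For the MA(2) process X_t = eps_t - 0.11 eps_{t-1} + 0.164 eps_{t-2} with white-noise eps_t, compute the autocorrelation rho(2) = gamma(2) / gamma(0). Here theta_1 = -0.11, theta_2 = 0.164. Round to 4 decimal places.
\rho(2) = 0.1578

For an MA(q) process with theta_0 = 1, the autocovariance is
  gamma(k) = sigma^2 * sum_{i=0..q-k} theta_i * theta_{i+k},
and rho(k) = gamma(k) / gamma(0). Sigma^2 cancels.
  numerator   = (1)*(0.164) = 0.164.
  denominator = (1)^2 + (-0.11)^2 + (0.164)^2 = 1.038996.
  rho(2) = 0.164 / 1.038996 = 0.1578.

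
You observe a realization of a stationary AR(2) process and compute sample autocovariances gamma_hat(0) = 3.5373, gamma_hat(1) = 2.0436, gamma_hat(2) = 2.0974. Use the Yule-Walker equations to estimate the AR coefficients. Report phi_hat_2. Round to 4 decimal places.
\hat\phi_{2} = 0.3890

The Yule-Walker equations for an AR(p) process read, in matrix form,
  Gamma_p phi = r_p,   with   (Gamma_p)_{ij} = gamma(|i - j|),
                       (r_p)_i = gamma(i),   i,j = 1..p.
Substitute the sample gammas (Toeplitz matrix and right-hand side of size 2):
  Gamma_p = [[3.5373, 2.0436], [2.0436, 3.5373]]
  r_p     = [2.0436, 2.0974]
Written out:
  3.5373 phi_1 + 2.0436 phi_2 = 2.0436
  2.0436 phi_1 + 3.5373 phi_2 = 2.0974
Solve by Cramer's rule:
  det = gamma(0)^2 - gamma(1)^2 = (3.5373)^2 - (2.0436)^2 = 12.51249129 - 4.17630096 = 8.33619033
  phi_hat_1 = [gamma(1) gamma(0) - gamma(1) gamma(2)] / det = [(2.0436)(3.5373) - (2.0436)(2.0974)] / 8.33619033 = 2.94257964 / 8.33619033 = 0.353
  phi_hat_2 = [gamma(0) gamma(2) - gamma(1)^2] / det = [(3.5373)(2.0974) - (2.0436)^2] / 8.33619033 = 3.24283206 / 8.33619033 = 0.389
So phi_hat = [0.3530, 0.3890].
Therefore phi_hat_2 = 0.3890.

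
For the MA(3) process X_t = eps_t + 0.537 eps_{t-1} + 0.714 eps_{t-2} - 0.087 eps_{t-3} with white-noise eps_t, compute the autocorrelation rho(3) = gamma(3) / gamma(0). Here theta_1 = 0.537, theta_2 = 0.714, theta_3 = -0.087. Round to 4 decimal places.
\rho(3) = -0.0482

For an MA(q) process with theta_0 = 1, the autocovariance is
  gamma(k) = sigma^2 * sum_{i=0..q-k} theta_i * theta_{i+k},
and rho(k) = gamma(k) / gamma(0). Sigma^2 cancels.
  numerator   = (1)*(-0.087) = -0.087.
  denominator = (1)^2 + (0.537)^2 + (0.714)^2 + (-0.087)^2 = 1.805734.
  rho(3) = -0.087 / 1.805734 = -0.0482.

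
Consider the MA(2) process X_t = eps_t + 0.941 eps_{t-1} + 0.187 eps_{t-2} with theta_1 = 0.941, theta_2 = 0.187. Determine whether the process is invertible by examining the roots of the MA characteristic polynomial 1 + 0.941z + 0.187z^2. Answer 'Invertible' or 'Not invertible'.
\text{Invertible}

The MA(q) characteristic polynomial is P(z) = 1 + 0.941z + 0.187z^2.
Invertibility requires all roots to lie outside the unit circle, i.e. |z| > 1 for every root.
Set 1 + (0.941) z + (0.187) z^2 = 0, i.e. a z^2 + b z + c = 0 with a = 0.187, b = 0.941, c = 1.
Discriminant D = b^2 - 4ac = (0.941)^2 - 4*(0.187)*1 = 0.885481 - (0.748) = 0.137481.
D >= 0, so the roots are real: z = (-b +/- sqrt(D)) / (2a) = (-0.941 +/- 0.370784) / (0.374).
  z_1 = (-0.941 + 0.370784) / (0.374) = -1.5246,   |z_1| = 1.5246.
  z_2 = (-0.941 - 0.370784) / (0.374) = -3.5074,   |z_2| = 3.5074.
Moduli of all roots: 1.5246, 3.5074.
All moduli strictly greater than 1? Yes.
Verdict: Invertible.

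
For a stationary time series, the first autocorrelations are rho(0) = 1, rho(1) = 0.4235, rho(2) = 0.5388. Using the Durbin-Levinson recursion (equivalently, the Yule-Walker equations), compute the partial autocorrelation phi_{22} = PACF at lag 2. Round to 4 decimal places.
\phi_{22} = 0.4380

The PACF at lag k is phi_{kk}, the last component of the solution
to the Yule-Walker system G_k phi = r_k where
  (G_k)_{ij} = rho(|i - j|), (r_k)_i = rho(i), i,j = 1..k.
Equivalently, Durbin-Levinson gives phi_{kk} iteratively:
  phi_{11} = rho(1)
  phi_{kk} = [rho(k) - sum_{j=1..k-1} phi_{k-1,j} rho(k-j)]
            / [1 - sum_{j=1..k-1} phi_{k-1,j} rho(j)],
  phi_{k,j} = phi_{k-1,j} - phi_{kk} phi_{k-1,k-j},  j = 1..k-1.
Step k = 1:
  phi_11 = rho(1) = 0.4235.
Step k = 2:
  phi_22 = [rho(2) - phi_11 rho(1)] / [1 - phi_11 rho(1)] = [0.5388 - (0.4235)(0.4235)] / [1 - (0.4235)(0.4235)]
         = 0.35944775 / 0.82064775 = 0.438.
Therefore phi_{22} = 0.4380.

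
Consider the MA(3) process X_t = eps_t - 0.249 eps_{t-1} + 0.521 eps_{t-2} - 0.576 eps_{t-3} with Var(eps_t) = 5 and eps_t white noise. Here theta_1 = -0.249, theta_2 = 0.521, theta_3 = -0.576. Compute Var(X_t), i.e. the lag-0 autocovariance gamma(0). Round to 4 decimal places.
\gamma(0) = 8.3261

For an MA(q) process X_t = eps_t + sum_i theta_i eps_{t-i} with
Var(eps_t) = sigma^2, the variance is
  gamma(0) = sigma^2 * (1 + sum_i theta_i^2).
  sum_i theta_i^2 = (-0.249)^2 + (0.521)^2 + (-0.576)^2 = 0.062001 + 0.271441 + 0.331776 = 0.665218.
  gamma(0) = 5 * (1 + 0.665218) = 5 * 1.665218 = 8.32609, which rounds to 8.3261.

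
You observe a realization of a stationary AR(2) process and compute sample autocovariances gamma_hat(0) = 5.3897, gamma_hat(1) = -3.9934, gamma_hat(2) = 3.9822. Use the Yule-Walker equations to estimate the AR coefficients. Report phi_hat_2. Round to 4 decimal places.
\hat\phi_{2} = 0.4210

The Yule-Walker equations for an AR(p) process read, in matrix form,
  Gamma_p phi = r_p,   with   (Gamma_p)_{ij} = gamma(|i - j|),
                       (r_p)_i = gamma(i),   i,j = 1..p.
Substitute the sample gammas (Toeplitz matrix and right-hand side of size 2):
  Gamma_p = [[5.3897, -3.9934], [-3.9934, 5.3897]]
  r_p     = [-3.9934, 3.9822]
Written out:
  5.3897 phi_1 - 3.9934 phi_2 = -3.9934
  -3.9934 phi_1 + 5.3897 phi_2 = 3.9822
Solve by Cramer's rule:
  det = gamma(0)^2 - gamma(1)^2 = (5.3897)^2 - (-3.9934)^2 = 29.04886609 - 15.94724356 = 13.10162253
  phi_hat_1 = [gamma(1) gamma(0) - gamma(1) gamma(2)] / det = [(-3.9934)(5.3897) - (-3.9934)(3.9822)] / 13.10162253 = -5.6207105 / 13.10162253 = -0.429
  phi_hat_2 = [gamma(0) gamma(2) - gamma(1)^2] / det = [(5.3897)(3.9822) - (-3.9934)^2] / 13.10162253 = 5.51561978 / 13.10162253 = 0.421
So phi_hat = [-0.4290, 0.4210].
Therefore phi_hat_2 = 0.4210.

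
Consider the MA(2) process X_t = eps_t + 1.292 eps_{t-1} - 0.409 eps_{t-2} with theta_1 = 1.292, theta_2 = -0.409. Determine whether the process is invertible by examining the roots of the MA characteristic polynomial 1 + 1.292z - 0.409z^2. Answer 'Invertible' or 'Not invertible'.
\text{Not invertible}

The MA(q) characteristic polynomial is P(z) = 1 + 1.292z - 0.409z^2.
Invertibility requires all roots to lie outside the unit circle, i.e. |z| > 1 for every root.
Set 1 + (1.292) z + (-0.409) z^2 = 0, i.e. a z^2 + b z + c = 0 with a = -0.409, b = 1.292, c = 1.
Discriminant D = b^2 - 4ac = (1.292)^2 - 4*(-0.409)*1 = 1.669264 - (-1.636) = 3.305264.
D >= 0, so the roots are real: z = (-b +/- sqrt(D)) / (2a) = (-1.292 +/- 1.818039) / (-0.818).
  z_1 = (-1.292 + 1.818039) / (-0.818) = -0.6431,   |z_1| = 0.6431.
  z_2 = (-1.292 - 1.818039) / (-0.818) = 3.802,   |z_2| = 3.802.
Moduli of all roots: 0.6431, 3.8020.
All moduli strictly greater than 1? No.
Verdict: Not invertible.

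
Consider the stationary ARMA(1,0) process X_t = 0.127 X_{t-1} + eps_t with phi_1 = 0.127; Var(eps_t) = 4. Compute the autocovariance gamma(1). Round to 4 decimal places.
\gamma(1) = 0.5163

Multiply the model equation by X_{t-k} and take expectations. With theta_0 = psi_0 = 1 and psi_j the MA(infinity) weights, this gives
  gamma(k) - sum_i phi_i gamma(k-i) = c_k,
  c_k = sigma^2 * sum_{j=k..q} theta_j psi_{j-k}   (c_k = 0 for k > q),
using gamma(-m) = gamma(m).
Pure AR (q = 0): c_0 = sigma^2 = 4, c_k = 0 for k >= 1.
Equations for k = 0 and k = 1 (AR order 1):
  gamma(0) = phi_1 gamma(1) + c_0
  gamma(1) = phi_1 gamma(0) + c_1
Substituting the second into the first: gamma(0) (1 - phi_1^2) = c_0 + phi_1 c_1, so
  gamma(0) = c_0 / (1 - phi_1^2) = 4 / (1 - (0.127)^2) = 4 / 0.983871 = 4.065574.
  gamma(1) = phi_1 gamma(0) = (0.127)(4.065574) = 0.516328.
Therefore gamma(1) = 0.5163 (to 4 decimal places).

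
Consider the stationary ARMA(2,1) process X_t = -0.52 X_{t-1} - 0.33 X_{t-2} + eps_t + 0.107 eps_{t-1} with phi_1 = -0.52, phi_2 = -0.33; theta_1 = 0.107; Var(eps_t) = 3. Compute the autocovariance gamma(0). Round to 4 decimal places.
\gamma(0) = 3.6871

Multiply the model equation by X_{t-k} and take expectations. With theta_0 = psi_0 = 1 and psi_j the MA(infinity) weights, this gives
  gamma(k) - sum_i phi_i gamma(k-i) = c_k,
  c_k = sigma^2 * sum_{j=k..q} theta_j psi_{j-k}   (c_k = 0 for k > q),
using gamma(-m) = gamma(m).
psi-weights needed (psi_j = theta_j + sum_i phi_i psi_{j-i}):
  psi_1 = theta_1 + phi_1 = 0.107 + (-0.52) = -0.413
Right-hand sides:
  c_0 = sigma^2 (1 + theta_1 psi_1) = 3 * (1 + (0.107)(-0.413)) = 3 * 0.955809 = 2.867427
  c_1 = sigma^2 theta_1 = 3 * (0.107) = 0.321
  c_2 = 0
Equations for k = 0, 1, 2 (AR order 2, c_2 = 0):
  (E0) gamma(0) = phi_1 gamma(1) + phi_2 gamma(2) + c_0
  (E1) gamma(1) = phi_1 gamma(0) + phi_2 gamma(1) + c_1
  (E2) gamma(2) = phi_1 gamma(1) + phi_2 gamma(0)
From (E1): gamma(1) = A gamma(0) + B with
  A = phi_1 / (1 - phi_2) = -0.52 / 1.33 = -0.390977,   B = c_1 / (1 - phi_2) = 0.321 / 1.33 = 0.241353.
Insert (E2) into (E0): gamma(0) (1 - phi_2^2) = phi_1 (1 + phi_2) gamma(1) + c_0.
  phi_1 (1 + phi_2) = (-0.52)(0.67) = -0.3484,   1 - phi_2^2 = 0.8911.
Replace gamma(1) by A gamma(0) + B and collect gamma(0):
  gamma(0) [0.8911 - (-0.3484)(-0.390977)] = (-0.3484)(0.241353) + 2.867427
  gamma(0) * 0.754883 = 2.783339
  gamma(0) = 2.783339 / 0.754883 = 3.687111.
Therefore gamma(0) = 3.6871 (to 4 decimal places).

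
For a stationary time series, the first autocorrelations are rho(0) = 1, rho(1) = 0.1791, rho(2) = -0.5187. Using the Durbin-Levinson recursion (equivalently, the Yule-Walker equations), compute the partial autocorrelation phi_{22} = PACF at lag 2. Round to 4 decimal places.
\phi_{22} = -0.5690

The PACF at lag k is phi_{kk}, the last component of the solution
to the Yule-Walker system G_k phi = r_k where
  (G_k)_{ij} = rho(|i - j|), (r_k)_i = rho(i), i,j = 1..k.
Equivalently, Durbin-Levinson gives phi_{kk} iteratively:
  phi_{11} = rho(1)
  phi_{kk} = [rho(k) - sum_{j=1..k-1} phi_{k-1,j} rho(k-j)]
            / [1 - sum_{j=1..k-1} phi_{k-1,j} rho(j)],
  phi_{k,j} = phi_{k-1,j} - phi_{kk} phi_{k-1,k-j},  j = 1..k-1.
Step k = 1:
  phi_11 = rho(1) = 0.1791.
Step k = 2:
  phi_22 = [rho(2) - phi_11 rho(1)] / [1 - phi_11 rho(1)] = [-0.5187 - (0.1791)(0.1791)] / [1 - (0.1791)(0.1791)]
         = -0.55077681 / 0.96792319 = -0.569.
Therefore phi_{22} = -0.5690.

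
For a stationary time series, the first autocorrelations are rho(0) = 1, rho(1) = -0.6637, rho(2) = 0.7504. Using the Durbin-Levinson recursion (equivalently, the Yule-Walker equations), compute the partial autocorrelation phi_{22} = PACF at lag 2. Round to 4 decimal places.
\phi_{22} = 0.5539

The PACF at lag k is phi_{kk}, the last component of the solution
to the Yule-Walker system G_k phi = r_k where
  (G_k)_{ij} = rho(|i - j|), (r_k)_i = rho(i), i,j = 1..k.
Equivalently, Durbin-Levinson gives phi_{kk} iteratively:
  phi_{11} = rho(1)
  phi_{kk} = [rho(k) - sum_{j=1..k-1} phi_{k-1,j} rho(k-j)]
            / [1 - sum_{j=1..k-1} phi_{k-1,j} rho(j)],
  phi_{k,j} = phi_{k-1,j} - phi_{kk} phi_{k-1,k-j},  j = 1..k-1.
Step k = 1:
  phi_11 = rho(1) = -0.6637.
Step k = 2:
  phi_22 = [rho(2) - phi_11 rho(1)] / [1 - phi_11 rho(1)] = [0.7504 - (-0.6637)(-0.6637)] / [1 - (-0.6637)(-0.6637)]
         = 0.30990231 / 0.55950231 = 0.5539.
Therefore phi_{22} = 0.5539.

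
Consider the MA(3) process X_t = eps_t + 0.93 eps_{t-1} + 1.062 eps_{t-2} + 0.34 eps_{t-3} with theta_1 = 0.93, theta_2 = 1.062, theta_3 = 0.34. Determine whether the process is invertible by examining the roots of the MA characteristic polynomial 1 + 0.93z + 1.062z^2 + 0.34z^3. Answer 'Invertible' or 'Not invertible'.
\text{Invertible}

The MA(q) characteristic polynomial is P(z) = 1 + 0.93z + 1.062z^2 + 0.34z^3.
Invertibility requires all roots to lie outside the unit circle, i.e. |z| > 1 for every root.
Degree 3: look for a simple real root z0 first, then factor out (1 - z/z0) and solve the remaining quadratic.
Testing z0 = -2.5: P(-2.5) = 1 + (0.93)(-2.5) + (1.062)(-2.5)^2 + (0.34)(-2.5)^3
  = 1 + (-2.325) + (6.6375) + (-5.3125) = 0.  So z_0 = -2.5 is a root, |z_0| = 2.5.
Divide out the factor (1 + 0.4 z) = (1 - z/z0) (since 1/z0 = -0.4):
  P(z) = (1 + 0.4 z)(1 + (0.53) z + (0.85) z^2)
  [check: z-coef 0.53 - (-0.4) = 0.93; z^2-coef 0.85 - (-0.4)(0.53) = 1.062; z^3-coef -(-0.4)(0.85) = 0.34.]
Remaining roots from the quadratic factor 1 + (0.53) z + (0.85) z^2:
  Set 1 + (0.53) z + (0.85) z^2 = 0, i.e. a z^2 + b z + c = 0 with a = 0.85, b = 0.53, c = 1.
  Discriminant D = b^2 - 4ac = (0.53)^2 - 4*(0.85)*1 = 0.2809 - (3.4) = -3.1191.
  D < 0, so the roots are the complex-conjugate pair z = (-b +/- i sqrt(-D)) / (2a) = -0.3118 +/- 1.0389i.
  For a conjugate pair |z|^2 = z * conj(z) = (product of roots) = c/a = 1/(0.85) = 1.176471, so |z| = sqrt(1.176471) = 1.0847 for both roots.
Moduli of all roots: 2.5000, 1.0847, 1.0847.
All moduli strictly greater than 1? Yes.
Verdict: Invertible.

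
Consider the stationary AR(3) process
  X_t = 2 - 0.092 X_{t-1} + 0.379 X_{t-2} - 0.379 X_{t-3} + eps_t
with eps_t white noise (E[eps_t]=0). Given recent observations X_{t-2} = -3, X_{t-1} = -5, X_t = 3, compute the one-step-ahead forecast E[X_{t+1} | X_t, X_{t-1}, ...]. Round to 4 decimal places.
E[X_{t+1} \mid \mathcal F_t] = 0.9660

For an AR(p) model X_t = c + sum_i phi_i X_{t-i} + eps_t, the
one-step-ahead conditional mean is
  E[X_{t+1} | X_t, ...] = c + sum_i phi_i X_{t+1-i}.
Substitute known values:
  E[X_{t+1} | ...] = 2 + (-0.092) * (3) + (0.379) * (-5) + (-0.379) * (-3)
                   = 0.9660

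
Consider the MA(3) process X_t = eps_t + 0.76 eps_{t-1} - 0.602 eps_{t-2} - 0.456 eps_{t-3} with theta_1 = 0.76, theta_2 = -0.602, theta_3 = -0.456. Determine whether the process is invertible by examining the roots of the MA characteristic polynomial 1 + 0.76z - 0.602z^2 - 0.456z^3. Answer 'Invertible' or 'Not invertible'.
\text{Invertible}

The MA(q) characteristic polynomial is P(z) = 1 + 0.76z - 0.602z^2 - 0.456z^3.
Invertibility requires all roots to lie outside the unit circle, i.e. |z| > 1 for every root.
Degree 3: look for a simple real root z0 first, then factor out (1 - z/z0) and solve the remaining quadratic.
Testing z0 = -1.25: P(-1.25) = 1 + (0.76)(-1.25) + (-0.602)(-1.25)^2 + (-0.456)(-1.25)^3
  = 1 + (-0.95) + (-0.940625) + (0.890625) = 0.  So z_0 = -1.25 is a root, |z_0| = 1.25.
Divide out the factor (1 + 0.8 z) = (1 - z/z0) (since 1/z0 = -0.8):
  P(z) = (1 + 0.8 z)(1 + (-0.04) z + (-0.57) z^2)
  [check: z-coef -0.04 - (-0.8) = 0.76; z^2-coef -0.57 - (-0.8)(-0.04) = -0.602; z^3-coef -(-0.8)(-0.57) = -0.456.]
Remaining roots from the quadratic factor 1 + (-0.04) z + (-0.57) z^2:
  Set 1 + (-0.04) z + (-0.57) z^2 = 0, i.e. a z^2 + b z + c = 0 with a = -0.57, b = -0.04, c = 1.
  Discriminant D = b^2 - 4ac = (-0.04)^2 - 4*(-0.57)*1 = 0.0016 - (-2.28) = 2.2816.
  D >= 0, so the roots are real: z = (-b +/- sqrt(D)) / (2a) = (0.04 +/- 1.510497) / (-1.14).
    z_1 = (0.04 + 1.510497) / (-1.14) = -1.3601,   |z_1| = 1.3601.
    z_2 = (0.04 - 1.510497) / (-1.14) = 1.2899,   |z_2| = 1.2899.
Moduli of all roots: 1.2500, 1.3601, 1.2899.
All moduli strictly greater than 1? Yes.
Verdict: Invertible.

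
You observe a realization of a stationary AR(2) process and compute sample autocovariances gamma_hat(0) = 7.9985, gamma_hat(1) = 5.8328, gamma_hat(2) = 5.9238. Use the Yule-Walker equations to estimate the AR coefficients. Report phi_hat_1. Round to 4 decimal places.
\hat\phi_{1} = 0.4040

The Yule-Walker equations for an AR(p) process read, in matrix form,
  Gamma_p phi = r_p,   with   (Gamma_p)_{ij} = gamma(|i - j|),
                       (r_p)_i = gamma(i),   i,j = 1..p.
Substitute the sample gammas (Toeplitz matrix and right-hand side of size 2):
  Gamma_p = [[7.9985, 5.8328], [5.8328, 7.9985]]
  r_p     = [5.8328, 5.9238]
Written out:
  7.9985 phi_1 + 5.8328 phi_2 = 5.8328
  5.8328 phi_1 + 7.9985 phi_2 = 5.9238
Solve by Cramer's rule:
  det = gamma(0)^2 - gamma(1)^2 = (7.9985)^2 - (5.8328)^2 = 63.97600225 - 34.02155584 = 29.95444641
  phi_hat_1 = [gamma(1) gamma(0) - gamma(1) gamma(2)] / det = [(5.8328)(7.9985) - (5.8328)(5.9238)] / 29.95444641 = 12.10131016 / 29.95444641 = 0.404
  phi_hat_2 = [gamma(0) gamma(2) - gamma(1)^2] / det = [(7.9985)(5.9238) - (5.8328)^2] / 29.95444641 = 13.35995846 / 29.95444641 = 0.446
So phi_hat = [0.4040, 0.4460].
Therefore phi_hat_1 = 0.4040.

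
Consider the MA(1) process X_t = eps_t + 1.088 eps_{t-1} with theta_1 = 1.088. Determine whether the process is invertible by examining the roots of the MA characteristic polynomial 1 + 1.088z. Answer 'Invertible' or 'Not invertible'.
\text{Not invertible}

The MA(q) characteristic polynomial is P(z) = 1 + 1.088z.
Invertibility requires all roots to lie outside the unit circle, i.e. |z| > 1 for every root.
This is linear in z: 1 + (1.088) z = 0  =>  z = -1/(1.088) = -0.919118,  |z| = 0.919118.
Moduli of all roots: 0.9191.
All moduli strictly greater than 1? No.
Verdict: Not invertible.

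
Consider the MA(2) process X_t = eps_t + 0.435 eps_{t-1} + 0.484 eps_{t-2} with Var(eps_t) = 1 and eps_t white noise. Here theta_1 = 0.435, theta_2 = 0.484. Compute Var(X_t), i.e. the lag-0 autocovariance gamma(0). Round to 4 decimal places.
\gamma(0) = 1.4235

For an MA(q) process X_t = eps_t + sum_i theta_i eps_{t-i} with
Var(eps_t) = sigma^2, the variance is
  gamma(0) = sigma^2 * (1 + sum_i theta_i^2).
  sum_i theta_i^2 = (0.435)^2 + (0.484)^2 = 0.189225 + 0.234256 = 0.423481.
  gamma(0) = 1 * (1 + 0.423481) = 1 * 1.423481 = 1.423481, which rounds to 1.4235.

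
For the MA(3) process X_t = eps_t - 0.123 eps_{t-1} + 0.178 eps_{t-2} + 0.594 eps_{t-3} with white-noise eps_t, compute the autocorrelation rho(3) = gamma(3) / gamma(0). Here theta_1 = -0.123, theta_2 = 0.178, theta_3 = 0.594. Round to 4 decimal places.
\rho(3) = 0.4244

For an MA(q) process with theta_0 = 1, the autocovariance is
  gamma(k) = sigma^2 * sum_{i=0..q-k} theta_i * theta_{i+k},
and rho(k) = gamma(k) / gamma(0). Sigma^2 cancels.
  numerator   = (1)*(0.594) = 0.594.
  denominator = (1)^2 + (-0.123)^2 + (0.178)^2 + (0.594)^2 = 1.399649.
  rho(3) = 0.594 / 1.399649 = 0.4244.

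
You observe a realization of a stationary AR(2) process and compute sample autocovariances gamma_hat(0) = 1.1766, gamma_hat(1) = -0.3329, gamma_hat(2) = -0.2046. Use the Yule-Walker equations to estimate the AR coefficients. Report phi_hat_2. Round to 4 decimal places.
\hat\phi_{2} = -0.2760

The Yule-Walker equations for an AR(p) process read, in matrix form,
  Gamma_p phi = r_p,   with   (Gamma_p)_{ij} = gamma(|i - j|),
                       (r_p)_i = gamma(i),   i,j = 1..p.
Substitute the sample gammas (Toeplitz matrix and right-hand side of size 2):
  Gamma_p = [[1.1766, -0.3329], [-0.3329, 1.1766]]
  r_p     = [-0.3329, -0.2046]
Written out:
  1.1766 phi_1 - 0.3329 phi_2 = -0.3329
  -0.3329 phi_1 + 1.1766 phi_2 = -0.2046
Solve by Cramer's rule:
  det = gamma(0)^2 - gamma(1)^2 = (1.1766)^2 - (-0.3329)^2 = 1.38438756 - 0.11082241 = 1.27356515
  phi_hat_1 = [gamma(1) gamma(0) - gamma(1) gamma(2)] / det = [(-0.3329)(1.1766) - (-0.3329)(-0.2046)] / 1.27356515 = -0.45980148 / 1.27356515 = -0.361
  phi_hat_2 = [gamma(0) gamma(2) - gamma(1)^2] / det = [(1.1766)(-0.2046) - (-0.3329)^2] / 1.27356515 = -0.35155477 / 1.27356515 = -0.276
So phi_hat = [-0.3610, -0.2760].
Therefore phi_hat_2 = -0.2760.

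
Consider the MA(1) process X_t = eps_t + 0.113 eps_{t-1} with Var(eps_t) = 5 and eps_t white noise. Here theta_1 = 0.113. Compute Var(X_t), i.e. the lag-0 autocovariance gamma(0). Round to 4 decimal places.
\gamma(0) = 5.0638

For an MA(q) process X_t = eps_t + sum_i theta_i eps_{t-i} with
Var(eps_t) = sigma^2, the variance is
  gamma(0) = sigma^2 * (1 + sum_i theta_i^2).
  sum_i theta_i^2 = (0.113)^2 = 0.012769.
  gamma(0) = 5 * (1 + 0.012769) = 5 * 1.012769 = 5.063845, which rounds to 5.0638.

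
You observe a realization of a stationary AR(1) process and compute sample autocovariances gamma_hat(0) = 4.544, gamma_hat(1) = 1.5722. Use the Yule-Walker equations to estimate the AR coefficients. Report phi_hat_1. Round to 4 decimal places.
\hat\phi_{1} = 0.3460

The Yule-Walker equations for an AR(p) process read, in matrix form,
  Gamma_p phi = r_p,   with   (Gamma_p)_{ij} = gamma(|i - j|),
                       (r_p)_i = gamma(i),   i,j = 1..p.
Substitute the sample gammas (Toeplitz matrix and right-hand side of size 1):
  Gamma_p = [[4.544]]
  r_p     = [1.5722]
With p = 1 this is the single equation gamma(0) phi_1 = gamma(1):
  phi_hat_1 = gamma(1) / gamma(0) = 1.5722 / 4.544 = 0.3460.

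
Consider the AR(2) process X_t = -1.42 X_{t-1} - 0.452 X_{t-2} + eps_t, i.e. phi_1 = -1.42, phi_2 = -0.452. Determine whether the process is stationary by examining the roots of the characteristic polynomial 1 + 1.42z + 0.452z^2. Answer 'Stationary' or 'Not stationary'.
\text{Stationary}

The AR(p) characteristic polynomial is P(z) = 1 + 1.42z + 0.452z^2.
Stationarity requires all roots to lie outside the unit circle, i.e. |z| > 1 for every root.
Set 1 + (1.42) z + (0.452) z^2 = 0, i.e. a z^2 + b z + c = 0 with a = 0.452, b = 1.42, c = 1.
Discriminant D = b^2 - 4ac = (1.42)^2 - 4*(0.452)*1 = 2.0164 - (1.808) = 0.2084.
D >= 0, so the roots are real: z = (-b +/- sqrt(D)) / (2a) = (-1.42 +/- 0.456508) / (0.904).
  z_1 = (-1.42 + 0.456508) / (0.904) = -1.0658,   |z_1| = 1.0658.
  z_2 = (-1.42 - 0.456508) / (0.904) = -2.0758,   |z_2| = 2.0758.
Moduli of all roots: 1.0658, 2.0758.
All moduli strictly greater than 1? Yes.
Verdict: Stationary.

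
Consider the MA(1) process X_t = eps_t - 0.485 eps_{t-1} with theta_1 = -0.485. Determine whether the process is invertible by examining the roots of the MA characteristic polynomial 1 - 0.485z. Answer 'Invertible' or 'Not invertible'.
\text{Invertible}

The MA(q) characteristic polynomial is P(z) = 1 - 0.485z.
Invertibility requires all roots to lie outside the unit circle, i.e. |z| > 1 for every root.
This is linear in z: 1 + (-0.485) z = 0  =>  z = -1/(-0.485) = 2.061856,  |z| = 2.061856.
Moduli of all roots: 2.0619.
All moduli strictly greater than 1? Yes.
Verdict: Invertible.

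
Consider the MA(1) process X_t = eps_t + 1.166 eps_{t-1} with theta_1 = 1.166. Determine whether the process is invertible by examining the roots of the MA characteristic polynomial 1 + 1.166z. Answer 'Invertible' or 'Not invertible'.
\text{Not invertible}

The MA(q) characteristic polynomial is P(z) = 1 + 1.166z.
Invertibility requires all roots to lie outside the unit circle, i.e. |z| > 1 for every root.
This is linear in z: 1 + (1.166) z = 0  =>  z = -1/(1.166) = -0.857633,  |z| = 0.857633.
Moduli of all roots: 0.8576.
All moduli strictly greater than 1? No.
Verdict: Not invertible.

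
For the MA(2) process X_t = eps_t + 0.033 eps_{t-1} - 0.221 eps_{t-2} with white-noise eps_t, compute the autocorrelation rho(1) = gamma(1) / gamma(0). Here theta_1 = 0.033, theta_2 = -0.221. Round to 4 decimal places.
\rho(1) = 0.0245

For an MA(q) process with theta_0 = 1, the autocovariance is
  gamma(k) = sigma^2 * sum_{i=0..q-k} theta_i * theta_{i+k},
and rho(k) = gamma(k) / gamma(0). Sigma^2 cancels.
  numerator   = (1)*(0.033) + (0.033)*(-0.221) = 0.025707.
  denominator = (1)^2 + (0.033)^2 + (-0.221)^2 = 1.04993.
  rho(1) = 0.025707 / 1.04993 = 0.0245.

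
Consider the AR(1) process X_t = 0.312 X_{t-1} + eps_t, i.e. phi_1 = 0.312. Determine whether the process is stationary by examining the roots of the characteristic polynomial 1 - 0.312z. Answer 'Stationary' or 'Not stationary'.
\text{Stationary}

The AR(p) characteristic polynomial is P(z) = 1 - 0.312z.
Stationarity requires all roots to lie outside the unit circle, i.e. |z| > 1 for every root.
This is linear in z: 1 + (-0.312) z = 0  =>  z = -1/(-0.312) = 3.205128,  |z| = 3.205128.
Moduli of all roots: 3.2051.
All moduli strictly greater than 1? Yes.
Verdict: Stationary.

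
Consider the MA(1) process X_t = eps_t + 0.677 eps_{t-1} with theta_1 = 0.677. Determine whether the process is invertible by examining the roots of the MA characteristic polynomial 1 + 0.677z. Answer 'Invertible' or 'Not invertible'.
\text{Invertible}

The MA(q) characteristic polynomial is P(z) = 1 + 0.677z.
Invertibility requires all roots to lie outside the unit circle, i.e. |z| > 1 for every root.
This is linear in z: 1 + (0.677) z = 0  =>  z = -1/(0.677) = -1.477105,  |z| = 1.477105.
Moduli of all roots: 1.4771.
All moduli strictly greater than 1? Yes.
Verdict: Invertible.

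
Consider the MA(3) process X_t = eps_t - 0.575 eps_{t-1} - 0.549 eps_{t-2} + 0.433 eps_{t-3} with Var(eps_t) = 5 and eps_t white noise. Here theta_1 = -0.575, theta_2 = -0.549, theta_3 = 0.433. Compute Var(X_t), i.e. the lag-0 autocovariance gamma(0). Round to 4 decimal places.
\gamma(0) = 9.0976

For an MA(q) process X_t = eps_t + sum_i theta_i eps_{t-i} with
Var(eps_t) = sigma^2, the variance is
  gamma(0) = sigma^2 * (1 + sum_i theta_i^2).
  sum_i theta_i^2 = (-0.575)^2 + (-0.549)^2 + (0.433)^2 = 0.330625 + 0.301401 + 0.187489 = 0.819515.
  gamma(0) = 5 * (1 + 0.819515) = 5 * 1.819515 = 9.097575, which rounds to 9.0976.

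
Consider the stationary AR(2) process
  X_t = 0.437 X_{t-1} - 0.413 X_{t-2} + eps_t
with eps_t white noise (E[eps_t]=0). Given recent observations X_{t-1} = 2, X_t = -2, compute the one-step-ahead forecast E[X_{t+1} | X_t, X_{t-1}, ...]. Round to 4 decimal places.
E[X_{t+1} \mid \mathcal F_t] = -1.7000

For an AR(p) model X_t = c + sum_i phi_i X_{t-i} + eps_t, the
one-step-ahead conditional mean is
  E[X_{t+1} | X_t, ...] = c + sum_i phi_i X_{t+1-i}.
Substitute known values:
  E[X_{t+1} | ...] = (0.437) * (-2) + (-0.413) * (2)
                   = -1.7000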